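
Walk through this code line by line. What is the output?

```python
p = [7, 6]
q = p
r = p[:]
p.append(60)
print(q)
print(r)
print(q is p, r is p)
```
[7, 6, 60]
[7, 6]
True False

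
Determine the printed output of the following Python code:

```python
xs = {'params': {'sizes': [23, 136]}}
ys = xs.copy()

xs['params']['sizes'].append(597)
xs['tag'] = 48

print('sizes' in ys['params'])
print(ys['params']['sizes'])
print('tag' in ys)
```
True
[23, 136, 597]
False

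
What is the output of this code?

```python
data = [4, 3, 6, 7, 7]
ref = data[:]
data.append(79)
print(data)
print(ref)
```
[4, 3, 6, 7, 7, 79]
[4, 3, 6, 7, 7]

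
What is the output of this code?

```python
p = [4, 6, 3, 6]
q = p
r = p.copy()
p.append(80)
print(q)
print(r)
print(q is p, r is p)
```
[4, 6, 3, 6, 80]
[4, 6, 3, 6]
True False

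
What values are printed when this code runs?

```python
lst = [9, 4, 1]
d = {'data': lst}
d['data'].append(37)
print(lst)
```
[9, 4, 1, 37]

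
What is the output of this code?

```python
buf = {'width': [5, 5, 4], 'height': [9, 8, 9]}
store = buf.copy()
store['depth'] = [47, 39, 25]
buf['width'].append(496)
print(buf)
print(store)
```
{'width': [5, 5, 4, 496], 'height': [9, 8, 9]}
{'width': [5, 5, 4, 496], 'height': [9, 8, 9], 'depth': [47, 39, 25]}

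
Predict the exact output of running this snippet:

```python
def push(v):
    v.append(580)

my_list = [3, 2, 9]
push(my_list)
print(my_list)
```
[3, 2, 9, 580]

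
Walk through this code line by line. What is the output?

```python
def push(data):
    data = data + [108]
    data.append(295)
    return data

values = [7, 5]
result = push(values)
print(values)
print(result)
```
[7, 5]
[7, 5, 108, 295]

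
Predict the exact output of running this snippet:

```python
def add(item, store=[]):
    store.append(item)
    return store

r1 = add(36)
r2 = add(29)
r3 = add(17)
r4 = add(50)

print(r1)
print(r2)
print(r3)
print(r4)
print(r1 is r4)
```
[36, 29, 17, 50]
[36, 29, 17, 50]
[36, 29, 17, 50]
[36, 29, 17, 50]
True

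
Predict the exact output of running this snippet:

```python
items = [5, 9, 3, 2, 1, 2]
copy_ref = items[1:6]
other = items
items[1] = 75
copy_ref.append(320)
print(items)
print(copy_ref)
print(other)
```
[5, 75, 3, 2, 1, 2]
[9, 3, 2, 1, 2, 320]
[5, 75, 3, 2, 1, 2]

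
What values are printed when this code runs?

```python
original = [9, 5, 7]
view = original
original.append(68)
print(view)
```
[9, 5, 7, 68]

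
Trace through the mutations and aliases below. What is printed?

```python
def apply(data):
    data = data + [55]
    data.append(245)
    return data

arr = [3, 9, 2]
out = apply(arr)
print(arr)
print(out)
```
[3, 9, 2]
[3, 9, 2, 55, 245]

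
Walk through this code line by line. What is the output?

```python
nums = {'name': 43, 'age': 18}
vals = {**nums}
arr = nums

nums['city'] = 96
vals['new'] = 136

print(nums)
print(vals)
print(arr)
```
{'name': 43, 'age': 18, 'city': 96}
{'name': 43, 'age': 18, 'new': 136}
{'name': 43, 'age': 18, 'city': 96}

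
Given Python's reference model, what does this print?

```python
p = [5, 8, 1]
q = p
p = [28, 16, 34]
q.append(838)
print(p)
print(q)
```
[28, 16, 34]
[5, 8, 1, 838]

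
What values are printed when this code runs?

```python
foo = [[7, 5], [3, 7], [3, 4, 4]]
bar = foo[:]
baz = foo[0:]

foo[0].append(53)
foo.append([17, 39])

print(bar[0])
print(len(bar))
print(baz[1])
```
[7, 5, 53]
3
[3, 7]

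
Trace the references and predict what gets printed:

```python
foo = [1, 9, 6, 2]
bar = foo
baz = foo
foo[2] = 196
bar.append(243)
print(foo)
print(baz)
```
[1, 9, 196, 2, 243]
[1, 9, 196, 2, 243]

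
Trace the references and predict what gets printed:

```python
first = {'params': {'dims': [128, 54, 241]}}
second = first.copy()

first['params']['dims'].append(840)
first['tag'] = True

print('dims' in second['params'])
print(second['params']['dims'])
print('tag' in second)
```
True
[128, 54, 241, 840]
False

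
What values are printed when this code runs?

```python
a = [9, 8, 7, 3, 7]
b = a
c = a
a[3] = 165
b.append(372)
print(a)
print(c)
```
[9, 8, 7, 165, 7, 372]
[9, 8, 7, 165, 7, 372]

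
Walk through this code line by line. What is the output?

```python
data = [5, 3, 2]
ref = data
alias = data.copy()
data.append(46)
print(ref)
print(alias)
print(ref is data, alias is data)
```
[5, 3, 2, 46]
[5, 3, 2]
True False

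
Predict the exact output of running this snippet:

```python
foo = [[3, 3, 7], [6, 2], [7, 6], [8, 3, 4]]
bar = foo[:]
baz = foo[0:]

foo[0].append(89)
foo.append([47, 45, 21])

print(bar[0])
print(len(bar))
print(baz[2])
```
[3, 3, 7, 89]
4
[7, 6]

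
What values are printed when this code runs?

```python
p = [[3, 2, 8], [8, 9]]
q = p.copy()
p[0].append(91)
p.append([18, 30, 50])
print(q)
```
[[3, 2, 8, 91], [8, 9]]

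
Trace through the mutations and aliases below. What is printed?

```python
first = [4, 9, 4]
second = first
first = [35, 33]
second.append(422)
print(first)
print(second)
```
[35, 33]
[4, 9, 4, 422]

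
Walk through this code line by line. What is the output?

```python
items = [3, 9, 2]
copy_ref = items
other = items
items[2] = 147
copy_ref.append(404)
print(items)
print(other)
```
[3, 9, 147, 404]
[3, 9, 147, 404]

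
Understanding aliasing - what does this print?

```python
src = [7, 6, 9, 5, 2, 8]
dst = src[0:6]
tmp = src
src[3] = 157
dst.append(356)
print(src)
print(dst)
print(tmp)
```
[7, 6, 9, 157, 2, 8]
[7, 6, 9, 5, 2, 8, 356]
[7, 6, 9, 157, 2, 8]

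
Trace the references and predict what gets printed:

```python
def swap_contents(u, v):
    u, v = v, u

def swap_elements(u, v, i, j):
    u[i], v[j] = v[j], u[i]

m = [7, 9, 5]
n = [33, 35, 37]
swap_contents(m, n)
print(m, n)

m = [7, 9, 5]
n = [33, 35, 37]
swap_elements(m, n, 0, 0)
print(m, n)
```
[7, 9, 5] [33, 35, 37]
[33, 9, 5] [7, 35, 37]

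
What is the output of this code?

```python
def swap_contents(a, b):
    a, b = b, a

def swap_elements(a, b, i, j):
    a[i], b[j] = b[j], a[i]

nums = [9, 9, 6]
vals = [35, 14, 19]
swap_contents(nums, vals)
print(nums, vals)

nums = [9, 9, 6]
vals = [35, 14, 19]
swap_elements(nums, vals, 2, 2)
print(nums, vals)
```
[9, 9, 6] [35, 14, 19]
[9, 9, 19] [35, 14, 6]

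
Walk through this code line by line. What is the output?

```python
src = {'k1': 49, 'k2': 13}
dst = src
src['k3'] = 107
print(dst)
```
{'k1': 49, 'k2': 13, 'k3': 107}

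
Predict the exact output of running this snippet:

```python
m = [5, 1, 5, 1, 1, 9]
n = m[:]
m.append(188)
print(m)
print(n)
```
[5, 1, 5, 1, 1, 9, 188]
[5, 1, 5, 1, 1, 9]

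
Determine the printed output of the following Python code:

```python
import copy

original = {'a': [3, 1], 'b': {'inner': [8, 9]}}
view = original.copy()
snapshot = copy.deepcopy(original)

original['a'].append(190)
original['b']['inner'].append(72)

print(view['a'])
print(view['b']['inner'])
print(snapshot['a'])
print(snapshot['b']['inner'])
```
[3, 1, 190]
[8, 9, 72]
[3, 1]
[8, 9]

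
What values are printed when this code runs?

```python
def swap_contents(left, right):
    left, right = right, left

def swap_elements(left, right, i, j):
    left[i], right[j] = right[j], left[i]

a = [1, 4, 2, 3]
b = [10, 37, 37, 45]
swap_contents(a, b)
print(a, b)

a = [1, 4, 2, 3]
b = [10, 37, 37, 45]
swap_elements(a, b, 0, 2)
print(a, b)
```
[1, 4, 2, 3] [10, 37, 37, 45]
[37, 4, 2, 3] [10, 37, 1, 45]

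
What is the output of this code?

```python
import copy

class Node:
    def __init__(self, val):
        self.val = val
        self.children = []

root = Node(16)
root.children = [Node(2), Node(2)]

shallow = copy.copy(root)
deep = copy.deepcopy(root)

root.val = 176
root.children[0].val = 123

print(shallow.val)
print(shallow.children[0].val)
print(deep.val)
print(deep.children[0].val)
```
16
123
16
2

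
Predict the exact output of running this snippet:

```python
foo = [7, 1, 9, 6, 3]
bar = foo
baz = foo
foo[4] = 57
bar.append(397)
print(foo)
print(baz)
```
[7, 1, 9, 6, 57, 397]
[7, 1, 9, 6, 57, 397]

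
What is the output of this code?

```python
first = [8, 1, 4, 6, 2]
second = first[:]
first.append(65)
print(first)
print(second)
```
[8, 1, 4, 6, 2, 65]
[8, 1, 4, 6, 2]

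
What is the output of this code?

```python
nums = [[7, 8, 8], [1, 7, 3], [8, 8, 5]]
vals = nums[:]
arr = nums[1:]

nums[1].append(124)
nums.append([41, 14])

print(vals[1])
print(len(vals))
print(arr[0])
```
[1, 7, 3, 124]
3
[1, 7, 3, 124]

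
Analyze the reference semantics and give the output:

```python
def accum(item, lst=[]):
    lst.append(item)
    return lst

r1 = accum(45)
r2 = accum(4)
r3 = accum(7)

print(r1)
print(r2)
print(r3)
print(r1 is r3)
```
[45, 4, 7]
[45, 4, 7]
[45, 4, 7]
True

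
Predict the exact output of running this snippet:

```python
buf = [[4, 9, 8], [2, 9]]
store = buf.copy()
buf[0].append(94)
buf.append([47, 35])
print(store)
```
[[4, 9, 8, 94], [2, 9]]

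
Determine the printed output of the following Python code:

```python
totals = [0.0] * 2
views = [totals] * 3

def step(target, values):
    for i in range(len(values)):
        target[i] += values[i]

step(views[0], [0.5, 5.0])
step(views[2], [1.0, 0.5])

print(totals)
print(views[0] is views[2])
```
[1.5, 5.5]
True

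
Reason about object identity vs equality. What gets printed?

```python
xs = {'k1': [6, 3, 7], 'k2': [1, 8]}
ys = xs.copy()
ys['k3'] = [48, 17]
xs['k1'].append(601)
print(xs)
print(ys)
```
{'k1': [6, 3, 7, 601], 'k2': [1, 8]}
{'k1': [6, 3, 7, 601], 'k2': [1, 8], 'k3': [48, 17]}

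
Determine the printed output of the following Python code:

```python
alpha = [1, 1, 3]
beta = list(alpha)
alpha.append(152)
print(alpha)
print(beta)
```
[1, 1, 3, 152]
[1, 1, 3]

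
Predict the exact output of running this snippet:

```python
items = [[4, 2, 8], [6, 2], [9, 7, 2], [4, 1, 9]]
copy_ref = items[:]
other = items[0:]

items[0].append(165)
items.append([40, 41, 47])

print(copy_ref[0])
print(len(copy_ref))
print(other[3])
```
[4, 2, 8, 165]
4
[4, 1, 9]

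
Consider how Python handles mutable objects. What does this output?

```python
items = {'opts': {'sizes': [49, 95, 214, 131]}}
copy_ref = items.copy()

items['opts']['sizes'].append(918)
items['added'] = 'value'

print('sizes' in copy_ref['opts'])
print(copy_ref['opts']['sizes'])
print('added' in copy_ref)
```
True
[49, 95, 214, 131, 918]
False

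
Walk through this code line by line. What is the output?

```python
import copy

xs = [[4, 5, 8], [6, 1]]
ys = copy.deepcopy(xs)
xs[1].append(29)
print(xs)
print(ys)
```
[[4, 5, 8], [6, 1, 29]]
[[4, 5, 8], [6, 1]]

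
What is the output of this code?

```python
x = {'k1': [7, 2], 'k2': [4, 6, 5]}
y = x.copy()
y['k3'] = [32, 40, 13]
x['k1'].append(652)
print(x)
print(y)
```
{'k1': [7, 2, 652], 'k2': [4, 6, 5]}
{'k1': [7, 2, 652], 'k2': [4, 6, 5], 'k3': [32, 40, 13]}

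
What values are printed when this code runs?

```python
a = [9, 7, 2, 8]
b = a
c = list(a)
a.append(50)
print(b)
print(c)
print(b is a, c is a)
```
[9, 7, 2, 8, 50]
[9, 7, 2, 8]
True False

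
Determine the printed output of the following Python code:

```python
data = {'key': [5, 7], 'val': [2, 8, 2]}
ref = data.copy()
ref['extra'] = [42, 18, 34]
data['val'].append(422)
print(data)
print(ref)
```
{'key': [5, 7], 'val': [2, 8, 2, 422]}
{'key': [5, 7], 'val': [2, 8, 2, 422], 'extra': [42, 18, 34]}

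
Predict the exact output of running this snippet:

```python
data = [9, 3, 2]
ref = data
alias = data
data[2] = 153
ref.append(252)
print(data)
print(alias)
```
[9, 3, 153, 252]
[9, 3, 153, 252]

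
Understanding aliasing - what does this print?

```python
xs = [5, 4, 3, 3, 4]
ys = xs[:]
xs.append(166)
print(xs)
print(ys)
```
[5, 4, 3, 3, 4, 166]
[5, 4, 3, 3, 4]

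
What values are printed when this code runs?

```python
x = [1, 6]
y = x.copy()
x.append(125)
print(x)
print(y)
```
[1, 6, 125]
[1, 6]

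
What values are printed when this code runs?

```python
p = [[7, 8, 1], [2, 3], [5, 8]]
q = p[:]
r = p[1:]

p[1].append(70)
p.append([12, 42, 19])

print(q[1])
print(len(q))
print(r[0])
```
[2, 3, 70]
3
[2, 3, 70]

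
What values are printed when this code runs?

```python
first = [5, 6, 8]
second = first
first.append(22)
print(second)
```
[5, 6, 8, 22]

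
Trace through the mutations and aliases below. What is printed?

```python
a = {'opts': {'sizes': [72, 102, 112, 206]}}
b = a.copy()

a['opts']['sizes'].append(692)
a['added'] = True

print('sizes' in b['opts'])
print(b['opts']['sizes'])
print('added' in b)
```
True
[72, 102, 112, 206, 692]
False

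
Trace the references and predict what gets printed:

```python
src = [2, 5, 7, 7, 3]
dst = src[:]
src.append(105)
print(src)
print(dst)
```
[2, 5, 7, 7, 3, 105]
[2, 5, 7, 7, 3]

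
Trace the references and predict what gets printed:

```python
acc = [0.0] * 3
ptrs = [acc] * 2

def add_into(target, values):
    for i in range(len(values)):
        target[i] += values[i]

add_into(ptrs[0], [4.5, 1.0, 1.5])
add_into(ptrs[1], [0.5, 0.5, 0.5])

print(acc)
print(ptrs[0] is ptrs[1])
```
[5.0, 1.5, 2.0]
True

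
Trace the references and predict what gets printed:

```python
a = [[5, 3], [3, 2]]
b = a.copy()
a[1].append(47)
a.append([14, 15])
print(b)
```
[[5, 3], [3, 2, 47]]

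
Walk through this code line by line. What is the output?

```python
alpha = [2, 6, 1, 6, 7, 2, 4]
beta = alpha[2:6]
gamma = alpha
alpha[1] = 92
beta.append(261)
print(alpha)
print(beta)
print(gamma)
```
[2, 92, 1, 6, 7, 2, 4]
[1, 6, 7, 2, 261]
[2, 92, 1, 6, 7, 2, 4]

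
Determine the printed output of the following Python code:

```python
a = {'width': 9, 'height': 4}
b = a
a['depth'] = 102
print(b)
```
{'width': 9, 'height': 4, 'depth': 102}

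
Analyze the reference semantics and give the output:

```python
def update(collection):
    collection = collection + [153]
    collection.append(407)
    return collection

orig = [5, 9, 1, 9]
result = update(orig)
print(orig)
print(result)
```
[5, 9, 1, 9]
[5, 9, 1, 9, 153, 407]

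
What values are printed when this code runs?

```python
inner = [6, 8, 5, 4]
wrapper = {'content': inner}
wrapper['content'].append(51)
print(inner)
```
[6, 8, 5, 4, 51]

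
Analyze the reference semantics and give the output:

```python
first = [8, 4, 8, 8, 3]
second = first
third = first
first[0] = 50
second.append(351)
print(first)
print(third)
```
[50, 4, 8, 8, 3, 351]
[50, 4, 8, 8, 3, 351]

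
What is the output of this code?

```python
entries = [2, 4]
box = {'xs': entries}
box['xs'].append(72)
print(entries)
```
[2, 4, 72]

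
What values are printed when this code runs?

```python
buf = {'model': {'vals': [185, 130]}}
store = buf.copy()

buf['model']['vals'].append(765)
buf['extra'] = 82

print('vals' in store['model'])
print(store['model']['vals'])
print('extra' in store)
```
True
[185, 130, 765]
False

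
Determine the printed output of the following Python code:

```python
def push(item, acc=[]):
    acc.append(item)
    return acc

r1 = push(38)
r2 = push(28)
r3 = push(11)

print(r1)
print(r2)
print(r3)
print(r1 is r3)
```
[38, 28, 11]
[38, 28, 11]
[38, 28, 11]
True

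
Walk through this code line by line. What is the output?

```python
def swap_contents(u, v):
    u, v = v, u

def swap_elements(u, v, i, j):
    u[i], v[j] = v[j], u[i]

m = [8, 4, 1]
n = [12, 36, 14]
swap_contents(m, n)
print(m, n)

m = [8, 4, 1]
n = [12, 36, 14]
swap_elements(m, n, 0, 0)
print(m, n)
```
[8, 4, 1] [12, 36, 14]
[12, 4, 1] [8, 36, 14]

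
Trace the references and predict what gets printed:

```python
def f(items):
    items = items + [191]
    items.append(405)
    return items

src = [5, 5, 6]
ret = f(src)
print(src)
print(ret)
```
[5, 5, 6]
[5, 5, 6, 191, 405]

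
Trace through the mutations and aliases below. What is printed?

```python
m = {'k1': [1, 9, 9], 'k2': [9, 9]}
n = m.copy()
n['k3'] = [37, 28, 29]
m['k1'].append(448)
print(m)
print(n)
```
{'k1': [1, 9, 9, 448], 'k2': [9, 9]}
{'k1': [1, 9, 9, 448], 'k2': [9, 9], 'k3': [37, 28, 29]}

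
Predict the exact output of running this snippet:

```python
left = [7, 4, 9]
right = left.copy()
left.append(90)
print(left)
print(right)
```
[7, 4, 9, 90]
[7, 4, 9]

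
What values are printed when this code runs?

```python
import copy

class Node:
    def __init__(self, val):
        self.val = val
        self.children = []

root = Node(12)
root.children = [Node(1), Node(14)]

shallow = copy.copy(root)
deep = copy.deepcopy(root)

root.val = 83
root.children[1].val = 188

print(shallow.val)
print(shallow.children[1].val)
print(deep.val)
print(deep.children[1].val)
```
12
188
12
14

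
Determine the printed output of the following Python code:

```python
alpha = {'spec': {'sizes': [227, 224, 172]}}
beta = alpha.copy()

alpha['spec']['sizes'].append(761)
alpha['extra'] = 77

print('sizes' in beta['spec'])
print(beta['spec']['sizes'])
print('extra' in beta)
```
True
[227, 224, 172, 761]
False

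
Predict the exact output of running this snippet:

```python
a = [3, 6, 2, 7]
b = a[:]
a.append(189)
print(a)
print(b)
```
[3, 6, 2, 7, 189]
[3, 6, 2, 7]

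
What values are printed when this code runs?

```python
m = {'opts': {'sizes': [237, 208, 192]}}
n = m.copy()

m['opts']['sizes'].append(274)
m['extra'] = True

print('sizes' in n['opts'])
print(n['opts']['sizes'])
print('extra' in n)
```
True
[237, 208, 192, 274]
False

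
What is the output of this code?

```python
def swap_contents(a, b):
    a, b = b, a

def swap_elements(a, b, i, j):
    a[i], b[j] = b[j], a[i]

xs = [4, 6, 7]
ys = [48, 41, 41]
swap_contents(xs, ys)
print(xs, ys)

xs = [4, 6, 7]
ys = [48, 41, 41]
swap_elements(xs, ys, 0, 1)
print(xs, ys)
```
[4, 6, 7] [48, 41, 41]
[41, 6, 7] [48, 4, 41]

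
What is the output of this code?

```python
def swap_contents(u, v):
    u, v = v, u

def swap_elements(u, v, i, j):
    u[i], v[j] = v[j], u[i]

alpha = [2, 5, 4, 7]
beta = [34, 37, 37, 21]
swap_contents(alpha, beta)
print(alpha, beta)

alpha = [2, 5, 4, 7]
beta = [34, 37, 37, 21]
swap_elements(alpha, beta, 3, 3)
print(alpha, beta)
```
[2, 5, 4, 7] [34, 37, 37, 21]
[2, 5, 4, 21] [34, 37, 37, 7]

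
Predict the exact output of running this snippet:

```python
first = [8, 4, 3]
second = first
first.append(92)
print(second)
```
[8, 4, 3, 92]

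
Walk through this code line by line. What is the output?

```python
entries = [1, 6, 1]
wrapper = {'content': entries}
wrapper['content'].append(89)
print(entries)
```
[1, 6, 1, 89]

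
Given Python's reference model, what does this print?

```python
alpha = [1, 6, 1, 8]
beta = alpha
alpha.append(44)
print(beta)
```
[1, 6, 1, 8, 44]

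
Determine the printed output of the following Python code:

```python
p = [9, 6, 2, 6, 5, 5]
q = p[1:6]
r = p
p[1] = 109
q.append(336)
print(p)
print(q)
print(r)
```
[9, 109, 2, 6, 5, 5]
[6, 2, 6, 5, 5, 336]
[9, 109, 2, 6, 5, 5]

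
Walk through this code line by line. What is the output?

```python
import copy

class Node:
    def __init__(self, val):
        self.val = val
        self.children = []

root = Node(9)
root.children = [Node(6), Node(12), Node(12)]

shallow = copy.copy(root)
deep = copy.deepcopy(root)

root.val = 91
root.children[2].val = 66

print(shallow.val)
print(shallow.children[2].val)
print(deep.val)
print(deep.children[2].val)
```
9
66
9
12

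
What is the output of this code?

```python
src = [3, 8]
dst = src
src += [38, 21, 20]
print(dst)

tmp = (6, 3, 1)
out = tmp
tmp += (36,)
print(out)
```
[3, 8, 38, 21, 20]
(6, 3, 1)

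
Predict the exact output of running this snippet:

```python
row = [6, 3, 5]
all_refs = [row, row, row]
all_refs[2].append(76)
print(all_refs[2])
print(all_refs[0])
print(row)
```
[6, 3, 5, 76]
[6, 3, 5, 76]
[6, 3, 5, 76]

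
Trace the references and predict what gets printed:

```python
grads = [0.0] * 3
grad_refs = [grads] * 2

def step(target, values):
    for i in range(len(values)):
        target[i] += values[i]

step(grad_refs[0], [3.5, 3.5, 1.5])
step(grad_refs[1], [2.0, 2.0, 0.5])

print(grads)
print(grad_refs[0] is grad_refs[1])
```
[5.5, 5.5, 2.0]
True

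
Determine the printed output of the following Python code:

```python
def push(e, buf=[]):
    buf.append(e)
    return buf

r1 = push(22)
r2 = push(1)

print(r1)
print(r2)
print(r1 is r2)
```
[22, 1]
[22, 1]
True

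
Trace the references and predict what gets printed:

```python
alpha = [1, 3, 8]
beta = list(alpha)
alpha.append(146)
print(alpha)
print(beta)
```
[1, 3, 8, 146]
[1, 3, 8]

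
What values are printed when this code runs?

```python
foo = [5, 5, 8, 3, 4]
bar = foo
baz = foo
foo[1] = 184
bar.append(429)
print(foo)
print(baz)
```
[5, 184, 8, 3, 4, 429]
[5, 184, 8, 3, 4, 429]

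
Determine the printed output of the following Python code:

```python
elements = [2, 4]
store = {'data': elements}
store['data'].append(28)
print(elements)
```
[2, 4, 28]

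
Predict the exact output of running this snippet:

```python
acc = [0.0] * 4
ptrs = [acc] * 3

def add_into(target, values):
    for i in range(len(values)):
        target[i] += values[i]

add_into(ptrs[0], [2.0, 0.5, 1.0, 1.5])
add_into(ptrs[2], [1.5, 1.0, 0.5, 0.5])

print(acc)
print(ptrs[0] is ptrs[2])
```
[3.5, 1.5, 1.5, 2.0]
True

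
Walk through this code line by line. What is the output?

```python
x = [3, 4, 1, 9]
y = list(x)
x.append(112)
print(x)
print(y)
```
[3, 4, 1, 9, 112]
[3, 4, 1, 9]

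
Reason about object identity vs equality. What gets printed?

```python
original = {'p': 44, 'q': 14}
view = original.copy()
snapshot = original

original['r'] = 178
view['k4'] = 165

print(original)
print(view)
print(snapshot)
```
{'p': 44, 'q': 14, 'r': 178}
{'p': 44, 'q': 14, 'k4': 165}
{'p': 44, 'q': 14, 'r': 178}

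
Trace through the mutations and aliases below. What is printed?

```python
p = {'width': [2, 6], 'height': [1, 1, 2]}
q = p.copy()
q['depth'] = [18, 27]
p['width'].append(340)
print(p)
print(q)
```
{'width': [2, 6, 340], 'height': [1, 1, 2]}
{'width': [2, 6, 340], 'height': [1, 1, 2], 'depth': [18, 27]}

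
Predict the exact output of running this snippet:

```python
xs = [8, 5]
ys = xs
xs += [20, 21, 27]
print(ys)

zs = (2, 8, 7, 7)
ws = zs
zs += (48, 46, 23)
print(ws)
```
[8, 5, 20, 21, 27]
(2, 8, 7, 7)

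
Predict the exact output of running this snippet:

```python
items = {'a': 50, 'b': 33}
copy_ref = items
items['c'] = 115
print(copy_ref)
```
{'a': 50, 'b': 33, 'c': 115}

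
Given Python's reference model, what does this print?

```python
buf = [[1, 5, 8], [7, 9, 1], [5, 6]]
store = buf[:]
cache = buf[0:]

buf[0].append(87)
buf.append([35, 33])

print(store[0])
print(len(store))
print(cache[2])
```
[1, 5, 8, 87]
3
[5, 6]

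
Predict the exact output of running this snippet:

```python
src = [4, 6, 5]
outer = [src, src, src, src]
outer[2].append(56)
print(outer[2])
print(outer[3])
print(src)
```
[4, 6, 5, 56]
[4, 6, 5, 56]
[4, 6, 5, 56]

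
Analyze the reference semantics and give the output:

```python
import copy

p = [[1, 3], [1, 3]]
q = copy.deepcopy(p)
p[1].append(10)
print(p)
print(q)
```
[[1, 3], [1, 3, 10]]
[[1, 3], [1, 3]]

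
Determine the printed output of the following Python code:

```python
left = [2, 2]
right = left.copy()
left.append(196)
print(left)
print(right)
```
[2, 2, 196]
[2, 2]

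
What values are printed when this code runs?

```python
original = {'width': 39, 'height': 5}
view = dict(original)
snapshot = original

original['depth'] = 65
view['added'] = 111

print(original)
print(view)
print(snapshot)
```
{'width': 39, 'height': 5, 'depth': 65}
{'width': 39, 'height': 5, 'added': 111}
{'width': 39, 'height': 5, 'depth': 65}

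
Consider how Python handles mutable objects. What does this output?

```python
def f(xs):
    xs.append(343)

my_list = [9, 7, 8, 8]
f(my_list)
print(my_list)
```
[9, 7, 8, 8, 343]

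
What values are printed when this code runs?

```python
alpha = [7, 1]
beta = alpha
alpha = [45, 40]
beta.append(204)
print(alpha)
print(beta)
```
[45, 40]
[7, 1, 204]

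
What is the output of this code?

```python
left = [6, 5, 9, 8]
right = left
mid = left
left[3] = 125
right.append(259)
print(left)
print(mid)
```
[6, 5, 9, 125, 259]
[6, 5, 9, 125, 259]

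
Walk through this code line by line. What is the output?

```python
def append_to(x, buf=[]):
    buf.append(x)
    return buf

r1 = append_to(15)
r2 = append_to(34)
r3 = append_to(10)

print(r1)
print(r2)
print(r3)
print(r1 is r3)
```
[15, 34, 10]
[15, 34, 10]
[15, 34, 10]
True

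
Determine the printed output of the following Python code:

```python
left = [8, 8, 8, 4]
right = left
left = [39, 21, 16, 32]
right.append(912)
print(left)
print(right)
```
[39, 21, 16, 32]
[8, 8, 8, 4, 912]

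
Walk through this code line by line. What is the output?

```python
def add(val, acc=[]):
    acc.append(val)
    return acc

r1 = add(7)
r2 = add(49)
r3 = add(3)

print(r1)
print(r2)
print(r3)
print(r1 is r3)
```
[7, 49, 3]
[7, 49, 3]
[7, 49, 3]
True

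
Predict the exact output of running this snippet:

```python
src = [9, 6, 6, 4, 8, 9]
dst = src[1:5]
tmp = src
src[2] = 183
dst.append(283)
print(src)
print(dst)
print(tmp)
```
[9, 6, 183, 4, 8, 9]
[6, 6, 4, 8, 283]
[9, 6, 183, 4, 8, 9]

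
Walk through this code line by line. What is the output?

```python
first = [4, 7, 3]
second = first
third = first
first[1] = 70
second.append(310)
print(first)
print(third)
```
[4, 70, 3, 310]
[4, 70, 3, 310]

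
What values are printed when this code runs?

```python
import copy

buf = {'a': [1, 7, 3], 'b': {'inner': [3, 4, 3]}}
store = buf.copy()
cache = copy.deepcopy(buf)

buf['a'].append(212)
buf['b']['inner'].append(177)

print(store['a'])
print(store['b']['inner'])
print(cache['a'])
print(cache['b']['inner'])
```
[1, 7, 3, 212]
[3, 4, 3, 177]
[1, 7, 3]
[3, 4, 3]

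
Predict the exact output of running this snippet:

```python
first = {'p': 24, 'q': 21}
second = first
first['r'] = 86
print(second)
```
{'p': 24, 'q': 21, 'r': 86}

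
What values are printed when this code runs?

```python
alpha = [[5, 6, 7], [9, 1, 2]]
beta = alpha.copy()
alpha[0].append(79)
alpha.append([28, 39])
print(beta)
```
[[5, 6, 7, 79], [9, 1, 2]]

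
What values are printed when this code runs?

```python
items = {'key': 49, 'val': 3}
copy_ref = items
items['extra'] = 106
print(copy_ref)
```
{'key': 49, 'val': 3, 'extra': 106}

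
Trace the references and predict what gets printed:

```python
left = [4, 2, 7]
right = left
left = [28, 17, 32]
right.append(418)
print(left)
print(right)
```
[28, 17, 32]
[4, 2, 7, 418]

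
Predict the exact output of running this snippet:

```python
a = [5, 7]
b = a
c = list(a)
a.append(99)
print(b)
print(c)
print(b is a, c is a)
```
[5, 7, 99]
[5, 7]
True False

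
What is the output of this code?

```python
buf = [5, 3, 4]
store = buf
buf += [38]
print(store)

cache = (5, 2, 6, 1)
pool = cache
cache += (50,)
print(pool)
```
[5, 3, 4, 38]
(5, 2, 6, 1)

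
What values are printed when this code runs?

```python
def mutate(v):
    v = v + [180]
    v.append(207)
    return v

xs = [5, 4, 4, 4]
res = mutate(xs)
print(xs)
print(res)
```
[5, 4, 4, 4]
[5, 4, 4, 4, 180, 207]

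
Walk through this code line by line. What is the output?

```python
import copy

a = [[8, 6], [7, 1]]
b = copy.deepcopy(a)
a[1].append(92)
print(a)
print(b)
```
[[8, 6], [7, 1, 92]]
[[8, 6], [7, 1]]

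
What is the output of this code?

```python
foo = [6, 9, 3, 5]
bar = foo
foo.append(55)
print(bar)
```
[6, 9, 3, 5, 55]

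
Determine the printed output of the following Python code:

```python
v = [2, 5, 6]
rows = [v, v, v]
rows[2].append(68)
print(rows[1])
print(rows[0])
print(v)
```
[2, 5, 6, 68]
[2, 5, 6, 68]
[2, 5, 6, 68]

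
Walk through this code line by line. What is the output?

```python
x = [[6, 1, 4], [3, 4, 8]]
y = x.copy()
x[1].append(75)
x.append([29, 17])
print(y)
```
[[6, 1, 4], [3, 4, 8, 75]]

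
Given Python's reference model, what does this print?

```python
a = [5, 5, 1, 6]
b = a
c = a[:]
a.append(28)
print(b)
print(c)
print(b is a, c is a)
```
[5, 5, 1, 6, 28]
[5, 5, 1, 6]
True False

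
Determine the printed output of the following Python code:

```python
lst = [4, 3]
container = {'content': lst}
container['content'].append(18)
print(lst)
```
[4, 3, 18]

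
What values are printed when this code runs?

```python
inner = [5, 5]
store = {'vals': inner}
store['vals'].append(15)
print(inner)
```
[5, 5, 15]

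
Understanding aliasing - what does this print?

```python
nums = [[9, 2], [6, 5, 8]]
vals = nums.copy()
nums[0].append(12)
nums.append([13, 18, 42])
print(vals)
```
[[9, 2, 12], [6, 5, 8]]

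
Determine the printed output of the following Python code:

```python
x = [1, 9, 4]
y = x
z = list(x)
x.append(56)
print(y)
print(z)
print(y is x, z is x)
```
[1, 9, 4, 56]
[1, 9, 4]
True False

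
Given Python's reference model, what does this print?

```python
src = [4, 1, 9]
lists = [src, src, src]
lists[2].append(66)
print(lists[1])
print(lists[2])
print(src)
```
[4, 1, 9, 66]
[4, 1, 9, 66]
[4, 1, 9, 66]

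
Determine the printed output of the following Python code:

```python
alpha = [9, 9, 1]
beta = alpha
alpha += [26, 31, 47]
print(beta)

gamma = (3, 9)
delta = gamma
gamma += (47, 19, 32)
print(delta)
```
[9, 9, 1, 26, 31, 47]
(3, 9)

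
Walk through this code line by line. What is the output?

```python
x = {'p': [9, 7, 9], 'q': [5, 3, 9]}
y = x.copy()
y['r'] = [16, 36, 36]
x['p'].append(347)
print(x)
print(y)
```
{'p': [9, 7, 9, 347], 'q': [5, 3, 9]}
{'p': [9, 7, 9, 347], 'q': [5, 3, 9], 'r': [16, 36, 36]}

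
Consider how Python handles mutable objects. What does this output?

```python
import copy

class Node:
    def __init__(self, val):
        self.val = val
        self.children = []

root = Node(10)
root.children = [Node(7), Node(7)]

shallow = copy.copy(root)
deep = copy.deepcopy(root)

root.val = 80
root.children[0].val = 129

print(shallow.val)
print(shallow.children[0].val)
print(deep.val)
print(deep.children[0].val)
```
10
129
10
7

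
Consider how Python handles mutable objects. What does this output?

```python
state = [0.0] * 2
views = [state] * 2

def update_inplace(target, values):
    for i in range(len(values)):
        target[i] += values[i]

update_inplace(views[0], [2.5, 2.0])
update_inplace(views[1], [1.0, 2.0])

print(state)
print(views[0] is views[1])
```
[3.5, 4.0]
True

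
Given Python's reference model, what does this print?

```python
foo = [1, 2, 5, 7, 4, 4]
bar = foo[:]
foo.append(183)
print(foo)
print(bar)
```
[1, 2, 5, 7, 4, 4, 183]
[1, 2, 5, 7, 4, 4]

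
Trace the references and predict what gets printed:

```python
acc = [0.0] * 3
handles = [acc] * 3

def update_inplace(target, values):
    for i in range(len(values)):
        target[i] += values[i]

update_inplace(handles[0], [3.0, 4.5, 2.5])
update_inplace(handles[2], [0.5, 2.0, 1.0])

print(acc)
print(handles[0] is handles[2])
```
[3.5, 6.5, 3.5]
True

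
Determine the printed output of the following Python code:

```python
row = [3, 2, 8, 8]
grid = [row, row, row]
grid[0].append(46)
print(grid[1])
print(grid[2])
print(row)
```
[3, 2, 8, 8, 46]
[3, 2, 8, 8, 46]
[3, 2, 8, 8, 46]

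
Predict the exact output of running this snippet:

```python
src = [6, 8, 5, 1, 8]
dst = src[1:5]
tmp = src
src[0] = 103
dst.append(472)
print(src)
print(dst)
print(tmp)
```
[103, 8, 5, 1, 8]
[8, 5, 1, 8, 472]
[103, 8, 5, 1, 8]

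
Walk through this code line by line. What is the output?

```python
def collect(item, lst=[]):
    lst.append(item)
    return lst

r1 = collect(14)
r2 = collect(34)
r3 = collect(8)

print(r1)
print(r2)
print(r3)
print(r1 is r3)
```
[14, 34, 8]
[14, 34, 8]
[14, 34, 8]
True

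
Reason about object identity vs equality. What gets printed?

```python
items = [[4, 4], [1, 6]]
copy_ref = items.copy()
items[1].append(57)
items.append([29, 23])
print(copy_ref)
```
[[4, 4], [1, 6, 57]]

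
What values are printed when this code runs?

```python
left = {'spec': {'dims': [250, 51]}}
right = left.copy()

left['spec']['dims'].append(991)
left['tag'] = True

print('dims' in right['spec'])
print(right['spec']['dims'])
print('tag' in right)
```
True
[250, 51, 991]
False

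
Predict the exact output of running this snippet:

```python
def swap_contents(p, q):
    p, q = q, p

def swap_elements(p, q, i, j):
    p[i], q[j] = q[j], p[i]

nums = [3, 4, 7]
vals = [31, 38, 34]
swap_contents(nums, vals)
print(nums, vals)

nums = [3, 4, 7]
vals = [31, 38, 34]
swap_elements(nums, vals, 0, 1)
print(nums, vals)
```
[3, 4, 7] [31, 38, 34]
[38, 4, 7] [31, 3, 34]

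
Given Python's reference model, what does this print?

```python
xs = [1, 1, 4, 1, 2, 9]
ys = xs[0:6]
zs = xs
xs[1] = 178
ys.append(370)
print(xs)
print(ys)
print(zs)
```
[1, 178, 4, 1, 2, 9]
[1, 1, 4, 1, 2, 9, 370]
[1, 178, 4, 1, 2, 9]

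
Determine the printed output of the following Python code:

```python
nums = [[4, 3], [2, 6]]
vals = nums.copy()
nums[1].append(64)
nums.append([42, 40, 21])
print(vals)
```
[[4, 3], [2, 6, 64]]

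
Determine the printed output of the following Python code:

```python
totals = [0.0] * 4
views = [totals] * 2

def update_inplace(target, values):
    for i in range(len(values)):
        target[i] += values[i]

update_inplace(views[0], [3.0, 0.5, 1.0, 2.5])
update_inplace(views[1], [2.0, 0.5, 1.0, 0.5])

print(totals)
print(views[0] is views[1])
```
[5.0, 1.0, 2.0, 3.0]
True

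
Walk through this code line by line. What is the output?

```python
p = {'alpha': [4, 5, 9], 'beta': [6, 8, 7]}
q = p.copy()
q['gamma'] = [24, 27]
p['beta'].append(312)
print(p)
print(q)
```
{'alpha': [4, 5, 9], 'beta': [6, 8, 7, 312]}
{'alpha': [4, 5, 9], 'beta': [6, 8, 7, 312], 'gamma': [24, 27]}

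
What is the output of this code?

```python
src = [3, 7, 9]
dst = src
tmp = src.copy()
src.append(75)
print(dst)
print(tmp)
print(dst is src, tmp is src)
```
[3, 7, 9, 75]
[3, 7, 9]
True False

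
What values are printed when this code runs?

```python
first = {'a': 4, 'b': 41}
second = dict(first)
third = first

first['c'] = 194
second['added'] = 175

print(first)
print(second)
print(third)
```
{'a': 4, 'b': 41, 'c': 194}
{'a': 4, 'b': 41, 'added': 175}
{'a': 4, 'b': 41, 'c': 194}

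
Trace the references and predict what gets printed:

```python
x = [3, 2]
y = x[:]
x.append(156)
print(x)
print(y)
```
[3, 2, 156]
[3, 2]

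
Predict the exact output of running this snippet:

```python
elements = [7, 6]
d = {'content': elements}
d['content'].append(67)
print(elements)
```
[7, 6, 67]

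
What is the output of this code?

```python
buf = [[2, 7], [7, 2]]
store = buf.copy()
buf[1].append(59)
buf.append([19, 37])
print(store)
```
[[2, 7], [7, 2, 59]]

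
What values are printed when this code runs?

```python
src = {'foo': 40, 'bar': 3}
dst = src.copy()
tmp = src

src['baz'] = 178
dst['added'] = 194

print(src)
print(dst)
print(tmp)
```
{'foo': 40, 'bar': 3, 'baz': 178}
{'foo': 40, 'bar': 3, 'added': 194}
{'foo': 40, 'bar': 3, 'baz': 178}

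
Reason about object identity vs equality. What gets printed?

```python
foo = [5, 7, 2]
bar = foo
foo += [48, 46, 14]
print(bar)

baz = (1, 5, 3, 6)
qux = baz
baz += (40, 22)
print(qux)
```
[5, 7, 2, 48, 46, 14]
(1, 5, 3, 6)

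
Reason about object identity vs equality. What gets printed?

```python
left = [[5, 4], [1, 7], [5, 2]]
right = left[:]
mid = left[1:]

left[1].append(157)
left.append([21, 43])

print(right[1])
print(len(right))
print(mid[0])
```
[1, 7, 157]
3
[1, 7, 157]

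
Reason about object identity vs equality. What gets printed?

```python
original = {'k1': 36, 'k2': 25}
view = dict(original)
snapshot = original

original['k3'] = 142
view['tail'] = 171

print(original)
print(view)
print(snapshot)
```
{'k1': 36, 'k2': 25, 'k3': 142}
{'k1': 36, 'k2': 25, 'tail': 171}
{'k1': 36, 'k2': 25, 'k3': 142}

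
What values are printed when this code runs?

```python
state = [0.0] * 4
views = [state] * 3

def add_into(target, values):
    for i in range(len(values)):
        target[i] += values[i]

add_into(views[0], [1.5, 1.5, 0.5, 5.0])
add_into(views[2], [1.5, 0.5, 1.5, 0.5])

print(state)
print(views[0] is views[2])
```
[3.0, 2.0, 2.0, 5.5]
True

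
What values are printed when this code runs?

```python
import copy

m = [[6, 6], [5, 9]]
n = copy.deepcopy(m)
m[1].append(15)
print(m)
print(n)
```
[[6, 6], [5, 9, 15]]
[[6, 6], [5, 9]]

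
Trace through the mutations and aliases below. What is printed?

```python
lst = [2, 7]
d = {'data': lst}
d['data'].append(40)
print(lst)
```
[2, 7, 40]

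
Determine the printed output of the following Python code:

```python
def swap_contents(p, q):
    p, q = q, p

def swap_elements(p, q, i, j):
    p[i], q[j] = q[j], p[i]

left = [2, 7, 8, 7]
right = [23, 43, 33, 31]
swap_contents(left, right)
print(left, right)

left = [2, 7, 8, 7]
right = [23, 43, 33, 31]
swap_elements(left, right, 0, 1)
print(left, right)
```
[2, 7, 8, 7] [23, 43, 33, 31]
[43, 7, 8, 7] [23, 2, 33, 31]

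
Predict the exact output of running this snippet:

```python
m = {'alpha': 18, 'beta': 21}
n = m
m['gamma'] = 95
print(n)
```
{'alpha': 18, 'beta': 21, 'gamma': 95}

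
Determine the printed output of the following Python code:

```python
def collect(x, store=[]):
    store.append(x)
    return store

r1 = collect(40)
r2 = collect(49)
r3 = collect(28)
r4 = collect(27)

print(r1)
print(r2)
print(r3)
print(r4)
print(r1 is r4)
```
[40, 49, 28, 27]
[40, 49, 28, 27]
[40, 49, 28, 27]
[40, 49, 28, 27]
True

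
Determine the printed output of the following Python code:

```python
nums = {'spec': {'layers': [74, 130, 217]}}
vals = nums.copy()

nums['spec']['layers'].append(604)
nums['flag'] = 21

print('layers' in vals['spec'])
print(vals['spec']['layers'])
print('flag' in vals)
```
True
[74, 130, 217, 604]
False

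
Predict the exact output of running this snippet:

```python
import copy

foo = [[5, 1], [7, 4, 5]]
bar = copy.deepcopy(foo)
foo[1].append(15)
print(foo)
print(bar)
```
[[5, 1], [7, 4, 5, 15]]
[[5, 1], [7, 4, 5]]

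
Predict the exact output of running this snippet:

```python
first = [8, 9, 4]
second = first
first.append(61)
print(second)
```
[8, 9, 4, 61]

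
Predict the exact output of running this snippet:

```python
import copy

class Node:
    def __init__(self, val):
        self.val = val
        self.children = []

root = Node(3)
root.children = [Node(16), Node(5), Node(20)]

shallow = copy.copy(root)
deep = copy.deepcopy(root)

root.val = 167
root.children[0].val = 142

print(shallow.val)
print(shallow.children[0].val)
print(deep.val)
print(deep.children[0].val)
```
3
142
3
16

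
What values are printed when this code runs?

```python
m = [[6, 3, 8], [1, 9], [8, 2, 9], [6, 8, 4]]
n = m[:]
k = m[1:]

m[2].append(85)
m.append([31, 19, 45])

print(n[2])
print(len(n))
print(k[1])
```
[8, 2, 9, 85]
4
[8, 2, 9, 85]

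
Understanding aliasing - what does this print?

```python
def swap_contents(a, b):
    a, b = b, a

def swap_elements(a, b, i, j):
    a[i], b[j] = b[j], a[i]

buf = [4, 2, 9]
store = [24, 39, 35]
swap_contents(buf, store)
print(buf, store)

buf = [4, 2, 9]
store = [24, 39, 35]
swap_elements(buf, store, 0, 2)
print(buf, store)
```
[4, 2, 9] [24, 39, 35]
[35, 2, 9] [24, 39, 4]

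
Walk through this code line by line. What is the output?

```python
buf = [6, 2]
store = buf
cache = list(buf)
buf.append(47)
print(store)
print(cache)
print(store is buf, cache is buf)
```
[6, 2, 47]
[6, 2]
True False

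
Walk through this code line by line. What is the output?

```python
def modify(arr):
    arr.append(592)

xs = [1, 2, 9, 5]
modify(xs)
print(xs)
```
[1, 2, 9, 5, 592]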